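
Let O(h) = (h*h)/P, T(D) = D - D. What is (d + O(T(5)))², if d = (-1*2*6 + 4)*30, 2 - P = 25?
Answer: 57600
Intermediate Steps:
P = -23 (P = 2 - 1*25 = 2 - 25 = -23)
T(D) = 0
O(h) = -h²/23 (O(h) = (h*h)/(-23) = h²*(-1/23) = -h²/23)
d = -240 (d = (-2*6 + 4)*30 = (-12 + 4)*30 = -8*30 = -240)
(d + O(T(5)))² = (-240 - 1/23*0²)² = (-240 - 1/23*0)² = (-240 + 0)² = (-240)² = 57600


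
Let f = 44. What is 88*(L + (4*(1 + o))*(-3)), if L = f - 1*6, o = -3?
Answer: 5456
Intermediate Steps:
L = 38 (L = 44 - 1*6 = 44 - 6 = 38)
88*(L + (4*(1 + o))*(-3)) = 88*(38 + (4*(1 - 3))*(-3)) = 88*(38 + (4*(-2))*(-3)) = 88*(38 - 8*(-3)) = 88*(38 + 24) = 88*62 = 5456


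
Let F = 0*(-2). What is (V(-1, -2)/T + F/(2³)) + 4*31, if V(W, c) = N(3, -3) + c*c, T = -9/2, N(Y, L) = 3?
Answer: 1102/9 ≈ 122.44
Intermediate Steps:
F = 0
T = -9/2 (T = -9*½ = -9/2 ≈ -4.5000)
V(W, c) = 3 + c² (V(W, c) = 3 + c*c = 3 + c²)
(V(-1, -2)/T + F/(2³)) + 4*31 = ((3 + (-2)²)/(-9/2) + 0/(2³)) + 4*31 = ((3 + 4)*(-2/9) + 0/8) + 124 = (7*(-2/9) + 0*(⅛)) + 124 = (-14/9 + 0) + 124 = -14/9 + 124 = 1102/9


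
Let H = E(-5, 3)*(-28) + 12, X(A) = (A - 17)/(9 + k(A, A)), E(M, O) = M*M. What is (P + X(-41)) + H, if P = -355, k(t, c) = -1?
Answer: -4201/4 ≈ -1050.3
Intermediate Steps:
E(M, O) = M²
X(A) = -17/8 + A/8 (X(A) = (A - 17)/(9 - 1) = (-17 + A)/8 = (-17 + A)*(⅛) = -17/8 + A/8)
H = -688 (H = (-5)²*(-28) + 12 = 25*(-28) + 12 = -700 + 12 = -688)
(P + X(-41)) + H = (-355 + (-17/8 + (⅛)*(-41))) - 688 = (-355 + (-17/8 - 41/8)) - 688 = (-355 - 29/4) - 688 = -1449/4 - 688 = -4201/4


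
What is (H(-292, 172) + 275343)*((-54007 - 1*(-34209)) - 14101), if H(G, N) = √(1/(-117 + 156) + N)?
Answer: -9333852357 - 33899*√261651/39 ≈ -9.3343e+9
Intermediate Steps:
H(G, N) = √(1/39 + N)
(H(-292, 172) + 275343)*((-54007 - 1*(-34209)) - 14101) = (√(39 + 1521*172)/39 + 275343)*((-54007 - 1*(-34209)) - 14101) = (√(39 + 261612)/39 + 275343)*((-54007 + 34209) - 14101) = (√261651/39 + 275343)*(-19798 - 14101) = (275343 + √261651/39)*(-33899) = -9333852357 - 33899*√261651/39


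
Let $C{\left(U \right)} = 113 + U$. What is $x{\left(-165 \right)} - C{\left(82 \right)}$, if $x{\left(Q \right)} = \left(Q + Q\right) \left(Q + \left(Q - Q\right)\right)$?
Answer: $54255$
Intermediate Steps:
$x{\left(Q \right)} = 2 Q^{2}$ ($x{\left(Q \right)} = 2 Q \left(Q + 0\right) = 2 Q Q = 2 Q^{2}$)
$x{\left(-165 \right)} - C{\left(82 \right)} = 2 \left(-165\right)^{2} - \left(113 + 82\right) = 2 \cdot 27225 - 195 = 54450 - 195 = 54255$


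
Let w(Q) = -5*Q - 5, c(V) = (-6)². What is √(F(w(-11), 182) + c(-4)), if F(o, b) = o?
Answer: √86 ≈ 9.2736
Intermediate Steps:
c(V) = 36
w(Q) = -5 - 5*Q
√(F(w(-11), 182) + c(-4)) = √((-5 - 5*(-11)) + 36) = √((-5 + 55) + 36) = √(50 + 36) = √86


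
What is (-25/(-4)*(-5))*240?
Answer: -7500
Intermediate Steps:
(-25/(-4)*(-5))*240 = (-25*(-1)/4*(-5))*240 = (-5*(-5/4)*(-5))*240 = ((25/4)*(-5))*240 = -125/4*240 = -7500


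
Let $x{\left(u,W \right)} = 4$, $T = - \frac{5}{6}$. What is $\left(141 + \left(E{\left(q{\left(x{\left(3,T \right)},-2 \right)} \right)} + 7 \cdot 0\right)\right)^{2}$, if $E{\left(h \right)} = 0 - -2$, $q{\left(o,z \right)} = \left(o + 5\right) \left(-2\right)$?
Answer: $20449$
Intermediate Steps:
$T = - \frac{5}{6}$ ($T = \left(-5\right) \frac{1}{6} = - \frac{5}{6} \approx -0.83333$)
$q{\left(o,z \right)} = -10 - 2 o$ ($q{\left(o,z \right)} = \left(5 + o\right) \left(-2\right) = -10 - 2 o$)
$E{\left(h \right)} = 2$ ($E{\left(h \right)} = 0 + 2 = 2$)
$\left(141 + \left(E{\left(q{\left(x{\left(3,T \right)},-2 \right)} \right)} + 7 \cdot 0\right)\right)^{2} = \left(141 + \left(2 + 7 \cdot 0\right)\right)^{2} = \left(141 + \left(2 + 0\right)\right)^{2} = \left(141 + 2\right)^{2} = 143^{2} = 20449$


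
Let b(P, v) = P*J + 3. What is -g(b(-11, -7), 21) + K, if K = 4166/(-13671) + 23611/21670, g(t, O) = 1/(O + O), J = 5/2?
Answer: 112727588/148125285 ≈ 0.76103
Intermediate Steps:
J = 5/2 (J = 5*(½) = 5/2 ≈ 2.5000)
b(P, v) = 3 + 5*P/2 (b(P, v) = P*(5/2) + 3 = 5*P/2 + 3 = 3 + 5*P/2)
g(t, O) = 1/(2*O)
K = 232508761/296250570 (K = 4166*(-1/13671) + 23611*(1/21670) = -4166/13671 + 23611/21670 = 232508761/296250570 ≈ 0.78484)
-g(b(-11, -7), 21) + K = -1/(2*21) + 232508761/296250570 = -1*1/42 + 232508761/296250570 = -1/42 + 232508761/296250570 = 112727588/148125285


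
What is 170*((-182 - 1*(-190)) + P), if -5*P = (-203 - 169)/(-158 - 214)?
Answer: 1326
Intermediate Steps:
P = -⅕ (P = -(-203 - 169)/(5*(-158 - 214)) = -(-372)/(5*(-372)) = -(-372)*(-1)/(5*372) = -⅕*1 = -⅕ ≈ -0.20000)
170*((-182 - 1*(-190)) + P) = 170*((-182 - 1*(-190)) - ⅕) = 170*((-182 + 190) - ⅕) = 170*(8 - ⅕) = 170*(39/5) = 1326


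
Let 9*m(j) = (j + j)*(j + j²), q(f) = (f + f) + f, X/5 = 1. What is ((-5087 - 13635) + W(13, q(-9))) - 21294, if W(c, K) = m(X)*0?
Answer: -40016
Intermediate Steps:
X = 5 (X = 5*1 = 5)
q(f) = 3*f (q(f) = 2*f + f = 3*f)
m(j) = 2*j*(j + j²)/9 (m(j) = ((j + j)*(j + j²))/9 = ((2*j)*(j + j²))/9 = (2*j*(j + j²))/9 = 2*j*(j + j²)/9)
W(c, K) = 0 (W(c, K) = ((2/9)*5²*(1 + 5))*0 = ((2/9)*25*6)*0 = (100/3)*0 = 0)
((-5087 - 13635) + W(13, q(-9))) - 21294 = ((-5087 - 13635) + 0) - 21294 = (-18722 + 0) - 21294 = -18722 - 21294 = -40016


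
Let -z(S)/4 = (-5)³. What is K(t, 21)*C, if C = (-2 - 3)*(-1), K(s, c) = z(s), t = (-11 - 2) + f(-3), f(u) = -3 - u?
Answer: 2500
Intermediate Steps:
t = -13 (t = (-11 - 2) + (-3 - 1*(-3)) = -13 + (-3 + 3) = -13 + 0 = -13)
z(S) = 500 (z(S) = -4*(-5)³ = -4*(-125) = 500)
K(s, c) = 500
C = 5 (C = -5*(-1) = 5)
K(t, 21)*C = 500*5 = 2500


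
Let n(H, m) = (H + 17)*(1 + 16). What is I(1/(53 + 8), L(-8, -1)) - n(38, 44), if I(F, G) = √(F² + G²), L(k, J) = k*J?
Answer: -935 + √238145/61 ≈ -927.00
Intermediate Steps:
n(H, m) = 289 + 17*H (n(H, m) = (17 + H)*17 = 289 + 17*H)
L(k, J) = J*k
I(1/(53 + 8), L(-8, -1)) - n(38, 44) = √((1/(53 + 8))² + (-1*(-8))²) - (289 + 17*38) = √((1/61)² + 8²) - (289 + 646) = √((1/61)² + 64) - 1*935 = √(1/3721 + 64) - 935 = √(238145/3721) - 935 = √238145/61 - 935 = -935 + √238145/61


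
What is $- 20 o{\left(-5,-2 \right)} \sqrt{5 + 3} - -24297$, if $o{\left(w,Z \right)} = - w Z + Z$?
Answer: $24297 + 480 \sqrt{2} \approx 24976.0$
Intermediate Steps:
$o{\left(w,Z \right)} = Z - Z w$ ($o{\left(w,Z \right)} = - Z w + Z = Z - Z w$)
$- 20 o{\left(-5,-2 \right)} \sqrt{5 + 3} - -24297 = - 20 \left(- 2 \left(1 - -5\right)\right) \sqrt{5 + 3} - -24297 = - 20 \left(- 2 \left(1 + 5\right)\right) \sqrt{8} + 24297 = - 20 \left(\left(-2\right) 6\right) 2 \sqrt{2} + 24297 = \left(-20\right) \left(-12\right) 2 \sqrt{2} + 24297 = 240 \cdot 2 \sqrt{2} + 24297 = 480 \sqrt{2} + 24297 = 24297 + 480 \sqrt{2}$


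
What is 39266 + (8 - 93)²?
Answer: 46491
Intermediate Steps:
39266 + (8 - 93)² = 39266 + (-85)² = 39266 + 7225 = 46491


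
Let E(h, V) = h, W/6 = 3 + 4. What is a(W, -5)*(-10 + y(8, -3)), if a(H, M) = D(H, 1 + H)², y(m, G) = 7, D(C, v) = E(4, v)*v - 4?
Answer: -84672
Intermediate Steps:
W = 42 (W = 6*(3 + 4) = 6*7 = 42)
D(C, v) = -4 + 4*v (D(C, v) = 4*v - 4 = -4 + 4*v)
a(H, M) = 16*H² (a(H, M) = (-4 + 4*(1 + H))² = (-4 + (4 + 4*H))² = (4*H)² = 16*H²)
a(W, -5)*(-10 + y(8, -3)) = (16*42²)*(-10 + 7) = (16*1764)*(-3) = 28224*(-3) = -84672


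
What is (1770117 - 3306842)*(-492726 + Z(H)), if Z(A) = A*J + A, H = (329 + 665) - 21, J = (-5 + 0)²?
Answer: 718308293300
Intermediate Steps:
J = 25 (J = (-5)² = 25)
H = 973 (H = 994 - 21 = 973)
Z(A) = 26*A (Z(A) = A*25 + A = 25*A + A = 26*A)
(1770117 - 3306842)*(-492726 + Z(H)) = (1770117 - 3306842)*(-492726 + 26*973) = -1536725*(-492726 + 25298) = -1536725*(-467428) = 718308293300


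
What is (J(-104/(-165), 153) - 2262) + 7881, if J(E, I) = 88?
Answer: 5707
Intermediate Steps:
(J(-104/(-165), 153) - 2262) + 7881 = (88 - 2262) + 7881 = -2174 + 7881 = 5707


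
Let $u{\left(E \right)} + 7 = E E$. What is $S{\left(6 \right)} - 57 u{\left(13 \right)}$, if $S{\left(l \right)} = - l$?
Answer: $-9240$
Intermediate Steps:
$u{\left(E \right)} = -7 + E^{2}$ ($u{\left(E \right)} = -7 + E E = -7 + E^{2}$)
$S{\left(6 \right)} - 57 u{\left(13 \right)} = \left(-1\right) 6 - 57 \left(-7 + 13^{2}\right) = -6 - 57 \left(-7 + 169\right) = -6 - 9234 = -9240$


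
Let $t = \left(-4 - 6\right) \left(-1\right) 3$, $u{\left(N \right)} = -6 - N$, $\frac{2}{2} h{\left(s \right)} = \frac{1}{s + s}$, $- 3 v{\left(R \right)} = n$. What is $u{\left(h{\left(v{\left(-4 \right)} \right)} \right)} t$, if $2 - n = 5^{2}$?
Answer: $- \frac{4185}{23} \approx -181.96$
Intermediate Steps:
$n = -23$ ($n = 2 - 5^{2} = 2 - 25 = -23$)
$v{\left(R \right)} = \frac{23}{3}$ ($v{\left(R \right)} = \left(- \frac{1}{3}\right) \left(-23\right) = \frac{23}{3}$)
$h{\left(s \right)} = \frac{1}{2 s}$ ($h{\left(s \right)} = \frac{1}{s + s} = \frac{1}{2 s}$)
$t = 30$ ($t = \left(-4 - 6\right) \left(-1\right) 3 = \left(-10\right) \left(-1\right) 3 = 10 \cdot 3 = 30$)
$u{\left(h{\left(v{\left(-4 \right)} \right)} \right)} t = \left(-6 - \frac{1}{2 \cdot \frac{23}{3}}\right) 30 = \left(-6 - \frac{1}{2} \cdot \frac{3}{23}\right) 30 = \left(-6 - \frac{3}{46}\right) 30 = \left(- \frac{279}{46}\right) 30 = - \frac{4185}{23}$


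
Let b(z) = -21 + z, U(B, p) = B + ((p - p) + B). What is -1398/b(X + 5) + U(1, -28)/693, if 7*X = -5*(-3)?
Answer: 6781892/67221 ≈ 100.89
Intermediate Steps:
X = 15/7 (X = (-5*(-3))/7 = (⅐)*15 = 15/7 ≈ 2.1429)
U(B, p) = 2*B (U(B, p) = B + (0 + B) = B + B = 2*B)
-1398/b(X + 5) + U(1, -28)/693 = -1398/(-21 + (15/7 + 5)) + (2*1)/693 = -1398/(-21 + 50/7) + 2*(1/693) = -1398/(-97/7) + 2/693 = -1398*(-7/97) + 2/693 = 9786/97 + 2/693 = 6781892/67221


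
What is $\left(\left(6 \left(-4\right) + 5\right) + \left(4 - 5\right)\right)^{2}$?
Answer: $400$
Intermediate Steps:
$\left(\left(6 \left(-4\right) + 5\right) + \left(4 - 5\right)\right)^{2} = \left(\left(-24 + 5\right) + \left(4 - 5\right)\right)^{2} = \left(-19 - 1\right)^{2} = \left(-20\right)^{2} = 400$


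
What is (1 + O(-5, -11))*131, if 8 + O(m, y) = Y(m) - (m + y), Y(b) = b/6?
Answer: 6419/6 ≈ 1069.8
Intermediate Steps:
Y(b) = b/6 (Y(b) = b*(1/6) = b/6)
O(m, y) = -8 - y - 5*m/6 (O(m, y) = -8 + (m/6 - (m + y)) = -8 + (m/6 + (-m - y)) = -8 + (-y - 5*m/6) = -8 - y - 5*m/6)
(1 + O(-5, -11))*131 = (1 + (-8 - 1*(-11) - 5/6*(-5)))*131 = (1 + (-8 + 11 + 25/6))*131 = (1 + 43/6)*131 = (49/6)*131 = 6419/6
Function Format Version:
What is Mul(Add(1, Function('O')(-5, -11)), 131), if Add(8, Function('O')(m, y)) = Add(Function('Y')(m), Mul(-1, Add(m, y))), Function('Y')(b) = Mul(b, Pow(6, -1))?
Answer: Rational(6419, 6) ≈ 1069.8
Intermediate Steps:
Function('Y')(b) = Mul(Rational(1, 6), b) (Function('Y')(b) = Mul(b, Rational(1, 6)) = Mul(Rational(1, 6), b))
Function('O')(m, y) = Add(-8, Mul(-1, y), Mul(Rational(-5, 6), m)) (Function('O')(m, y) = Add(-8, Add(Mul(Rational(1, 6), m), Mul(-1, Add(m, y)))) = Add(-8, Add(Mul(Rational(1, 6), m), Add(Mul(-1, m), Mul(-1, y)))) = Add(-8, Add(Mul(-1, y), Mul(Rational(-5, 6), m))) = Add(-8, Mul(-1, y), Mul(Rational(-5, 6), m)))
Mul(Add(1, Function('O')(-5, -11)), 131) = Mul(Add(1, Add(-8, Mul(-1, -11), Mul(Rational(-5, 6), -5))), 131) = Mul(Add(1, Add(-8, 11, Rational(25, 6))), 131) = Mul(Add(1, Rational(43, 6)), 131) = Mul(Rational(49, 6), 131) = Rational(6419, 6)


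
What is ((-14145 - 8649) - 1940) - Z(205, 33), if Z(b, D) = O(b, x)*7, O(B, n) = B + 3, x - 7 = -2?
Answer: -26190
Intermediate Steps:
x = 5 (x = 7 - 2 = 5)
O(B, n) = 3 + B
Z(b, D) = 21 + 7*b (Z(b, D) = (3 + b)*7 = 21 + 7*b)
((-14145 - 8649) - 1940) - Z(205, 33) = ((-14145 - 8649) - 1940) - (21 + 7*205) = (-22794 - 1940) - (21 + 1435) = -24734 - 1*1456 = -24734 - 1456 = -26190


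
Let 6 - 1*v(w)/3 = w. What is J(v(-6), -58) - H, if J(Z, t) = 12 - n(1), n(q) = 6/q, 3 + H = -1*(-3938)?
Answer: -3929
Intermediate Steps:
v(w) = 18 - 3*w
H = 3935 (H = -3 - 1*(-3938) = -3 + 3938 = 3935)
J(Z, t) = 6 (J(Z, t) = 12 - 6/1 = 12 - 6 = 6)
J(v(-6), -58) - H = 6 - 1*3935 = 6 - 3935 = -3929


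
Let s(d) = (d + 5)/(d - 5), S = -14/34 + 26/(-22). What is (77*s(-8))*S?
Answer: -6258/221 ≈ -28.317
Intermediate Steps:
S = -298/187 (S = -14*1/34 + 26*(-1/22) = -7/17 - 13/11 = -298/187 ≈ -1.5936)
s(d) = (5 + d)/(-5 + d)
(77*s(-8))*S = (77*((5 - 8)/(-5 - 8)))*(-298/187) = (77*(-3/(-13)))*(-298/187) = (77*(-1/13*(-3)))*(-298/187) = (77*(3/13))*(-298/187) = (231/13)*(-298/187) = -6258/221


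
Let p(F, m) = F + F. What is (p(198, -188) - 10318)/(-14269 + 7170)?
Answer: 9922/7099 ≈ 1.3977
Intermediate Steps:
p(F, m) = 2*F
(p(198, -188) - 10318)/(-14269 + 7170) = (2*198 - 10318)/(-14269 + 7170) = (396 - 10318)/(-7099) = -9922*(-1/7099) = 9922/7099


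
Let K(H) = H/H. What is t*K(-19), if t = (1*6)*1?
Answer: 6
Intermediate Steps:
K(H) = 1
t = 6 (t = 6*1 = 6)
t*K(-19) = 6*1 = 6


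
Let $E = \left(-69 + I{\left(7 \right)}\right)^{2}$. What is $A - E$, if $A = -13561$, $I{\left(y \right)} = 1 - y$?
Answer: $-19186$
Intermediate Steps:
$E = 5625$ ($E = \left(-69 + \left(1 - 7\right)\right)^{2} = \left(-69 - 6\right)^{2} = \left(-75\right)^{2} = 5625$)
$A - E = -13561 - 5625 = -19186$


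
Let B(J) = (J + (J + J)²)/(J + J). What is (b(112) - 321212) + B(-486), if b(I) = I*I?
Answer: -619279/2 ≈ -3.0964e+5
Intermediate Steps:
b(I) = I²
B(J) = (J + 4*J²)/(2*J) (B(J) = (J + (2*J)²)/((2*J)) = (J + 4*J²)*(1/(2*J)) = (J + 4*J²)/(2*J))
(b(112) - 321212) + B(-486) = (112² - 321212) + (½ + 2*(-486)) = (12544 - 321212) + (½ - 972) = -308668 - 1943/2 = -619279/2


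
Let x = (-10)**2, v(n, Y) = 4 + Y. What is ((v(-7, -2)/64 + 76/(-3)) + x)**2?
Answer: 51423241/9216 ≈ 5579.8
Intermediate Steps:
x = 100
((v(-7, -2)/64 + 76/(-3)) + x)**2 = (((4 - 2)/64 + 76/(-3)) + 100)**2 = ((2*(1/64) + 76*(-1/3)) + 100)**2 = ((1/32 - 76/3) + 100)**2 = (-2429/96 + 100)**2 = (7171/96)**2 = 51423241/9216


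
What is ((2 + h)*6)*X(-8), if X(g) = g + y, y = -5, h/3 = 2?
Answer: -624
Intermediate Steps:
h = 6 (h = 3*2 = 6)
X(g) = -5 + g (X(g) = g - 5 = -5 + g)
((2 + h)*6)*X(-8) = ((2 + 6)*6)*(-5 - 8) = (8*6)*(-13) = 48*(-13) = -624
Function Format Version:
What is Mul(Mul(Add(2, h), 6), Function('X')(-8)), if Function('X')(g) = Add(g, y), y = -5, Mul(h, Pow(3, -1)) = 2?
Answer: -624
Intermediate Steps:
h = 6 (h = Mul(3, 2) = 6)
Function('X')(g) = Add(-5, g) (Function('X')(g) = Add(g, -5) = Add(-5, g))
Mul(Mul(Add(2, h), 6), Function('X')(-8)) = Mul(Mul(Add(2, 6), 6), Add(-5, -8)) = Mul(Mul(8, 6), -13) = Mul(48, -13) = -624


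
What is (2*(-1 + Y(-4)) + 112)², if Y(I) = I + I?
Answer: 8836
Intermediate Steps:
Y(I) = 2*I
(2*(-1 + Y(-4)) + 112)² = (2*(-1 + 2*(-4)) + 112)² = (2*(-1 - 8) + 112)² = (2*(-9) + 112)² = (-18 + 112)² = 94² = 8836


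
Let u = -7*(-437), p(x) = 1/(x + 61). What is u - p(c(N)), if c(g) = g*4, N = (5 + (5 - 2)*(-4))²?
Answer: 786162/257 ≈ 3059.0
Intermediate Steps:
N = 49 (N = (5 + 3*(-4))² = (5 - 12)² = (-7)² = 49)
c(g) = 4*g
p(x) = 1/(61 + x)
u = 3059
u - p(c(N)) = 3059 - 1/(61 + 4*49) = 3059 - 1/(61 + 196) = 3059 - 1/257 = 786162/257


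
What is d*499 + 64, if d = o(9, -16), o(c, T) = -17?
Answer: -8419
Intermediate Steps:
d = -17
d*499 + 64 = -17*499 + 64 = -8483 + 64 = -8419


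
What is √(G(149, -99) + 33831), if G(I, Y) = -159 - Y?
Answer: √33771 ≈ 183.77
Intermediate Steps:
√(G(149, -99) + 33831) = √((-159 - 1*(-99)) + 33831) = √((-159 + 99) + 33831) = √(-60 + 33831) = √33771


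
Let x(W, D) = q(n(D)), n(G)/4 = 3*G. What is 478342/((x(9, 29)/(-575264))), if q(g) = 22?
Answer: -137586466144/11 ≈ -1.2508e+10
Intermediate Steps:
n(G) = 12*G (n(G) = 4*(3*G) = 12*G)
x(W, D) = 22
478342/((x(9, 29)/(-575264))) = 478342/((22/(-575264))) = 478342/((22*(-1/575264))) = 478342/(-11/287632) = 478342*(-287632/11) = -137586466144/11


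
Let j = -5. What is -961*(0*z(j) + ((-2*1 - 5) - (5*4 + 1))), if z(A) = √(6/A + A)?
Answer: 26908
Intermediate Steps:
z(A) = √(A + 6/A)
-961*(0*z(j) + ((-2*1 - 5) - (5*4 + 1))) = -961*(0*√(-5 + 6/(-5)) + ((-2*1 - 5) - (5*4 + 1))) = -961*(0*√(-5 + 6*(-⅕)) + ((-2 - 5) - (20 + 1))) = -961*(0*√(-5 - 6/5) + (-7 - 1*21)) = -961*(0*√(-31/5) + (-7 - 21)) = -961*(0*(I*√155/5) - 28) = -961*(0 - 28) = -961*(-28) = 26908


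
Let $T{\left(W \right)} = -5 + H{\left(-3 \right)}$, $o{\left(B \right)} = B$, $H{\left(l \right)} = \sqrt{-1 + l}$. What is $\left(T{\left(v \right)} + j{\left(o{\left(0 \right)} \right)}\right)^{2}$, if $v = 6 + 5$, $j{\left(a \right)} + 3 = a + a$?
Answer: $60 - 32 i \approx 60.0 - 32.0 i$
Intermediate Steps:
$j{\left(a \right)} = -3 + 2 a$ ($j{\left(a \right)} = -3 + \left(a + a\right) = -3 + 2 a$)
$v = 11$
$T{\left(W \right)} = -5 + 2 i$ ($T{\left(W \right)} = -5 + \sqrt{-1 - 3} = -5 + \sqrt{-4} = -5 + 2 i$)
$\left(T{\left(v \right)} + j{\left(o{\left(0 \right)} \right)}\right)^{2} = \left(\left(-5 + 2 i\right) + \left(-3 + 2 \cdot 0\right)\right)^{2} = \left(\left(-5 + 2 i\right) + \left(-3 + 0\right)\right)^{2} = \left(\left(-5 + 2 i\right) - 3\right)^{2} = \left(-8 + 2 i\right)^{2}$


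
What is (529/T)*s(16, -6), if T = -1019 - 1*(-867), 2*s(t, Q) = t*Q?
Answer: 3174/19 ≈ 167.05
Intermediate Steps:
s(t, Q) = Q*t/2 (s(t, Q) = (t*Q)/2 = (Q*t)/2 = Q*t/2)
T = -152 (T = -1019 + 867 = -152)
(529/T)*s(16, -6) = (529/(-152))*((½)*(-6)*16) = (529*(-1/152))*(-48) = -529/152*(-48) = 3174/19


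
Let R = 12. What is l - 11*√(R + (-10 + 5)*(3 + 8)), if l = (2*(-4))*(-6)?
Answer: 48 - 11*I*√43 ≈ 48.0 - 72.132*I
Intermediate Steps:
l = 48 (l = -8*(-6) = 48)
l - 11*√(R + (-10 + 5)*(3 + 8)) = 48 - 11*√(12 + (-10 + 5)*(3 + 8)) = 48 - 11*√(12 - 5*11) = 48 - 11*√(12 - 55) = 48 - 11*I*√43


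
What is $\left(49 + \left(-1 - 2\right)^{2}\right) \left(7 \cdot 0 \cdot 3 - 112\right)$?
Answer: $-6496$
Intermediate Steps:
$\left(49 + \left(-1 - 2\right)^{2}\right) \left(7 \cdot 0 \cdot 3 - 112\right) = \left(49 + \left(-3\right)^{2}\right) \left(0 \cdot 3 - 112\right) = \left(49 + 9\right) \left(0 - 112\right) = 58 \left(-112\right) = -6496$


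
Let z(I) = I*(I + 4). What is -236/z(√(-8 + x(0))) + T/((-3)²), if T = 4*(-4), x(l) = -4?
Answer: 419/63 + 118*I*√3/21 ≈ 6.6508 + 9.7325*I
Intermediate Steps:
T = -16
z(I) = I*(4 + I)
-236/z(√(-8 + x(0))) + T/((-3)²) = -236*1/(√(-8 - 4)*(4 + √(-8 - 4))) - 16/((-3)²) = -236*(-I*√3/(6*(4 + √(-12)))) - 16/9 = -236*(-I*√3/(6*(4 + 2*I*√3))) - 16*⅑ = -236*(-I*√3/(6*(4 + 2*I*√3))) - 16/9 = -(-118)*I*√3/(3*(4 + 2*I*√3)) - 16/9 = 118*I*√3/(3*(4 + 2*I*√3)) - 16/9 = -16/9 + 118*I*√3/(3*(4 + 2*I*√3))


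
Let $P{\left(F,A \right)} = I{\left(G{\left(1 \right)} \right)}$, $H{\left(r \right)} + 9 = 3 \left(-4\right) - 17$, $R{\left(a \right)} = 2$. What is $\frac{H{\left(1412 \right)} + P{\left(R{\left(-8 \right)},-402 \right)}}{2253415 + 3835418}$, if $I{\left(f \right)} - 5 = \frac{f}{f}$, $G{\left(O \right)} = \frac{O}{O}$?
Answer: $- \frac{32}{6088833} \approx -5.2555 \cdot 10^{-6}$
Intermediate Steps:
$G{\left(O \right)} = 1$
$H{\left(r \right)} = -38$ ($H{\left(r \right)} = -9 + \left(3 \left(-4\right) - 17\right) = -9 - 29 = -38$)
$I{\left(f \right)} = 6$ ($I{\left(f \right)} = 5 + \frac{f}{f} = 5 + 1 = 6$)
$P{\left(F,A \right)} = 6$
$\frac{H{\left(1412 \right)} + P{\left(R{\left(-8 \right)},-402 \right)}}{2253415 + 3835418} = \frac{-38 + 6}{2253415 + 3835418} = - \frac{32}{6088833}$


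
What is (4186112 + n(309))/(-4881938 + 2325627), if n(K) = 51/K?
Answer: -431169553/263300033 ≈ -1.6376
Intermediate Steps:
(4186112 + n(309))/(-4881938 + 2325627) = (4186112 + 51/309)/(-4881938 + 2325627) = (4186112 + 51*(1/309))/(-2556311) = (4186112 + 17/103)*(-1/2556311) = (431169553/103)*(-1/2556311) = -431169553/263300033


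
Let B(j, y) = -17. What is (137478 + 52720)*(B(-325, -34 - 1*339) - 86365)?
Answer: -16429683636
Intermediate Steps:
(137478 + 52720)*(B(-325, -34 - 1*339) - 86365) = (137478 + 52720)*(-17 - 86365) = 190198*(-86382) = -16429683636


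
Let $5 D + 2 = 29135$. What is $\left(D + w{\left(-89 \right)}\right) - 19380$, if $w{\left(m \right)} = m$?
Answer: $- \frac{68212}{5} \approx -13642.0$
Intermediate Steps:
$D = \frac{29133}{5}$ ($D = - \frac{2}{5} + \frac{1}{5} \cdot 29135 = - \frac{2}{5} + 5827 = \frac{29133}{5} \approx 5826.6$)
$\left(D + w{\left(-89 \right)}\right) - 19380 = \left(\frac{29133}{5} - 89\right) - 19380 = \frac{28688}{5} - 19380 = - \frac{68212}{5}$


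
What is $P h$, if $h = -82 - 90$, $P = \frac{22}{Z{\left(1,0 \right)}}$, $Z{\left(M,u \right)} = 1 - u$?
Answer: $-3784$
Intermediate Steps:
$P = 22$ ($P = \frac{22}{1 - 0} = \frac{22}{1 + 0} = \frac{22}{1} = 22 \cdot 1 = 22$)
$h = -172$
$P h = 22 \left(-172\right) = -3784$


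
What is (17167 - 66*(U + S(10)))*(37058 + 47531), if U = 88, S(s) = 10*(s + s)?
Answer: -155728349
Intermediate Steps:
S(s) = 20*s (S(s) = 10*(2*s) = 20*s)
(17167 - 66*(U + S(10)))*(37058 + 47531) = (17167 - 66*(88 + 20*10))*(37058 + 47531) = (17167 - 66*(88 + 200))*84589 = (17167 - 66*288)*84589 = (17167 - 19008)*84589 = -1841*84589 = -155728349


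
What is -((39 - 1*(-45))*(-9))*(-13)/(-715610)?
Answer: 702/51115 ≈ 0.013734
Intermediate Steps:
-((39 - 1*(-45))*(-9))*(-13)/(-715610) = -((39 + 45)*(-9))*(-13)*(-1)/715610 = -(84*(-9))*(-13)*(-1)/715610 = -(-756*(-13))*(-1)/715610 = -9828*(-1)/715610 = -1*(-702/51115) = 702/51115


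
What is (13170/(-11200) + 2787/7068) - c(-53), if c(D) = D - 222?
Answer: 180896407/659680 ≈ 274.22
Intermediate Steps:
c(D) = -222 + D
(13170/(-11200) + 2787/7068) - c(-53) = (13170/(-11200) + 2787/7068) - (-222 - 53) = (13170*(-1/11200) + 2787*(1/7068)) - 1*(-275) = (-1317/1120 + 929/2356) + 275 = -515593/659680 + 275 = 180896407/659680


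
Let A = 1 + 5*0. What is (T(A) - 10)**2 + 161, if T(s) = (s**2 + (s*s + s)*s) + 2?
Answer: 186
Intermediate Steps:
A = 1 (A = 1 + 0 = 1)
T(s) = 2 + s**2 + s*(s + s**2) (T(s) = (s**2 + (s**2 + s)*s) + 2 = (s**2 + (s + s**2)*s) + 2 = (s**2 + s*(s + s**2)) + 2 = 2 + s**2 + s*(s + s**2))
(T(A) - 10)**2 + 161 = ((2 + 1**3 + 2*1**2) - 10)**2 + 161 = ((2 + 1 + 2*1) - 10)**2 + 161 = ((2 + 1 + 2) - 10)**2 + 161 = (5 - 10)**2 + 161 = (-5)**2 + 161 = 25 + 161 = 186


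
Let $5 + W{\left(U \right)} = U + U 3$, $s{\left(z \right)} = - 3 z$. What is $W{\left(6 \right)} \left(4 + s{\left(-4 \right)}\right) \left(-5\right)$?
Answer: $-1520$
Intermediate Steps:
$W{\left(U \right)} = -5 + 4 U$ ($W{\left(U \right)} = -5 + \left(U + U 3\right) = -5 + \left(U + 3 U\right) = -5 + 4 U$)
$W{\left(6 \right)} \left(4 + s{\left(-4 \right)}\right) \left(-5\right) = \left(-5 + 4 \cdot 6\right) \left(4 - -12\right) \left(-5\right) = \left(-5 + 24\right) \left(4 + 12\right) \left(-5\right) = 19 \cdot 16 \left(-5\right) = 19 \left(-80\right) = -1520$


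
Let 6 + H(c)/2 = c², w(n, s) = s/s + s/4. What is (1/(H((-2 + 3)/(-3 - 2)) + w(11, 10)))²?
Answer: 2500/177241 ≈ 0.014105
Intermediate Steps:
w(n, s) = 1 + s/4 (w(n, s) = 1 + s*(¼) = 1 + s/4)
H(c) = -12 + 2*c²
(1/(H((-2 + 3)/(-3 - 2)) + w(11, 10)))² = (1/((-12 + 2*((-2 + 3)/(-3 - 2))²) + (1 + (¼)*10)))² = (1/((-12 + 2*(1/(-5))²) + (1 + 5/2)))² = (1/((-12 + 2*(1*(-⅕))²) + 7/2))² = (1/((-12 + 2*(-⅕)²) + 7/2))² = (1/((-12 + 2*(1/25)) + 7/2))² = (1/((-12 + 2/25) + 7/2))² = (1/(-298/25 + 7/2))² = (1/(-421/50))² = (-50/421)² = 2500/177241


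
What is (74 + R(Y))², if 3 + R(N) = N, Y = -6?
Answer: 4225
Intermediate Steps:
R(N) = -3 + N
(74 + R(Y))² = (74 + (-3 - 6))² = (74 - 9)² = 65² = 4225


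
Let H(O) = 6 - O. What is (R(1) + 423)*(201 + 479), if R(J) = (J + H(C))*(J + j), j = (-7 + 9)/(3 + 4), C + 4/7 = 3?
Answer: 14290200/49 ≈ 2.9164e+5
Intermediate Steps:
C = 17/7 (C = -4/7 + 3 = 17/7 ≈ 2.4286)
j = 2/7 ≈ 0.28571
R(J) = (2/7 + J)*(25/7 + J) (R(J) = (J + (6 - 1*17/7))*(J + 2/7) = (J + (6 - 17/7))*(2/7 + J) = (J + 25/7)*(2/7 + J) = (25/7 + J)*(2/7 + J) = (2/7 + J)*(25/7 + J))
(R(1) + 423)*(201 + 479) = ((50/49 + 1**2 + (27/7)*1) + 423)*(201 + 479) = ((50/49 + 1 + 27/7) + 423)*680 = (288/49 + 423)*680 = (21015/49)*680 = 14290200/49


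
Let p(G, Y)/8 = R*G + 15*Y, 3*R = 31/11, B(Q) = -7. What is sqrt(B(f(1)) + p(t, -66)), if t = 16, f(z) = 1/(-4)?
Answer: 23*I*sqrt(16071)/33 ≈ 88.356*I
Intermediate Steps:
f(z) = -1/4
R = 31/33 (R = (31/11)/3 = (31*(1/11))/3 = (1/3)*(31/11) = 31/33 ≈ 0.93939)
p(G, Y) = 120*Y + 248*G/33 (p(G, Y) = 8*(31*G/33 + 15*Y) = 8*(15*Y + 31*G/33) = 120*Y + 248*G/33)
sqrt(B(f(1)) + p(t, -66)) = sqrt(-7 + (120*(-66) + (248/33)*16)) = sqrt(-7 + (-7920 + 3968/33)) = sqrt(-7 - 257392/33) = sqrt(-257623/33) = 23*I*sqrt(16071)/33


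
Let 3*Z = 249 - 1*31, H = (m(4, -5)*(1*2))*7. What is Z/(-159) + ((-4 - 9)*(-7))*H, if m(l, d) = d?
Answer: -3038708/477 ≈ -6370.5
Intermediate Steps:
H = -70 (H = -5*2*7 = -10*7 = -70)
Z = 218/3 (Z = (249 - 1*31)/3 = (249 - 31)/3 = (⅓)*218 = 218/3 ≈ 72.667)
Z/(-159) + ((-4 - 9)*(-7))*H = (218/3)/(-159) + ((-4 - 9)*(-7))*(-70) = (218/3)*(-1/159) - 13*(-7)*(-70) = -218/477 + 91*(-70) = -218/477 - 6370 = -3038708/477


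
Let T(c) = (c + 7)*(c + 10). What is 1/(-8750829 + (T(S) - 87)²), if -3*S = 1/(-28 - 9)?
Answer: -151807041/1328394371897228 ≈ -1.1428e-7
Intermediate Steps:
S = 1/111 (S = -1/(3*(-28 - 9)) = -⅓/(-37) = -⅓*(-1/37) = 1/111 ≈ 0.0090090)
T(c) = (7 + c)*(10 + c)
1/(-8750829 + (T(S) - 87)²) = 1/(-8750829 + ((70 + (1/111)² + 17*(1/111)) - 87)²) = 1/(-8750829 + ((70 + 1/12321 + 17/111) - 87)²) = 1/(-8750829 + (864358/12321 - 87)²) = 1/(-8750829 + (-207569/12321)²) = 1/(-8750829 + 43084889761/151807041) = 1/(-1328394371897228/151807041) = -151807041/1328394371897228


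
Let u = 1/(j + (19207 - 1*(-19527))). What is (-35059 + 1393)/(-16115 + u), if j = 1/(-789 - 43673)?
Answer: 19326428602754/9251036548281 ≈ 2.0891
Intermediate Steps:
j = -1/44462 (j = 1/(-44462) = -1/44462 ≈ -2.2491e-5)
u = 44462/1722191107 (u = 1/(-1/44462 + (19207 - 1*(-19527))) = 1/(-1/44462 + (19207 + 19527)) = 1/(-1/44462 + 38734) = 1/(1722191107/44462) = 44462/1722191107 ≈ 2.5817e-5)
(-35059 + 1393)/(-16115 + u) = (-35059 + 1393)/(-16115 + 44462/1722191107) = -33666/(-27753109644843/1722191107) = -33666*(-1722191107/27753109644843) = 19326428602754/9251036548281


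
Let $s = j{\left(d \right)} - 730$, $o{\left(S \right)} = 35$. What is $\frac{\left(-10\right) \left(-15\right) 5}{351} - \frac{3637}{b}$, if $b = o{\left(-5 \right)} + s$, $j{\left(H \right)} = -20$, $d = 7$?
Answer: $\frac{46483}{6435} \approx 7.2235$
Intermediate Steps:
$s = -750$ ($s = -20 - 730 = -750$)
$b = -715$ ($b = 35 - 750 = -715$)
$\frac{\left(-10\right) \left(-15\right) 5}{351} - \frac{3637}{b} = \frac{\left(-10\right) \left(-15\right) 5}{351} - \frac{3637}{-715} = 150 \cdot 5 \cdot \frac{1}{351} - - \frac{3637}{715} = 750 \cdot \frac{1}{351} + \frac{3637}{715} = \frac{250}{117} + \frac{3637}{715} = \frac{46483}{6435}$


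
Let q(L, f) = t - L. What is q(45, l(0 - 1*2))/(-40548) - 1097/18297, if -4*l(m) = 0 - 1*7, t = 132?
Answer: -15357665/247302252 ≈ -0.062101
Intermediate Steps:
l(m) = 7/4 (l(m) = -(0 - 1*7)/4 = -(0 - 7)/4 = -¼*(-7) = 7/4)
q(L, f) = 132 - L
q(45, l(0 - 1*2))/(-40548) - 1097/18297 = (132 - 1*45)/(-40548) - 1097/18297 = (132 - 45)*(-1/40548) - 1097*1/18297 = 87*(-1/40548) - 1097/18297 = -29/13516 - 1097/18297 = -15357665/247302252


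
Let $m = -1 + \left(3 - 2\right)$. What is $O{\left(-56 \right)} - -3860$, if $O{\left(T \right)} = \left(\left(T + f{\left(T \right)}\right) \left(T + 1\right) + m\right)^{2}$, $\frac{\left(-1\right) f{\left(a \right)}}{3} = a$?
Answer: $37949460$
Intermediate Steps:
$f{\left(a \right)} = - 3 a$
$m = 0$ ($m = -1 + \left(3 - 2\right) = -1 + 1 = 0$)
$O{\left(T \right)} = 4 T^{2} \left(1 + T\right)^{2}$ ($O{\left(T \right)} = \left(\left(T - 3 T\right) \left(T + 1\right) + 0\right)^{2} = \left(- 2 T \left(1 + T\right) + 0\right)^{2} = \left(- 2 T \left(1 + T\right)\right)^{2} = 4 T^{2} \left(1 + T\right)^{2}$)
$O{\left(-56 \right)} - -3860 = 4 \left(-56\right)^{2} \left(1 - 56\right)^{2} - -3860 = 4 \cdot 3136 \left(-55\right)^{2} + 3860 = 4 \cdot 3136 \cdot 3025 + 3860 = 37945600 + 3860 = 37949460$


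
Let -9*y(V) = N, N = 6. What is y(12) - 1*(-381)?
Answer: 1141/3 ≈ 380.33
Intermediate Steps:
y(V) = -⅔ (y(V) = -⅑*6 = -⅔)
y(12) - 1*(-381) = -⅔ - 1*(-381) = -⅔ + 381 = 1141/3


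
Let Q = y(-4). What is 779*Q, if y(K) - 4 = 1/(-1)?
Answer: 2337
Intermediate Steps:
y(K) = 3 (y(K) = 4 + 1/(-1) = 4 - 1 = 3)
Q = 3
779*Q = 779*3 = 2337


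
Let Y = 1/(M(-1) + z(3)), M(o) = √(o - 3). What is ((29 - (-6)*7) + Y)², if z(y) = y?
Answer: 857472/169 - 3704*I/169 ≈ 5073.8 - 21.917*I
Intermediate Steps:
M(o) = √(-3 + o)
Y = (3 - 2*I)/13 (Y = 1/(√(-3 - 1) + 3) = 1/(√(-4) + 3) = 1/(2*I + 3) = 1/(3 + 2*I) = (3 - 2*I)/13 ≈ 0.23077 - 0.15385*I)
((29 - (-6)*7) + Y)² = ((29 - (-6)*7) + (3/13 - 2*I/13))² = ((29 - 1*(-42)) + (3/13 - 2*I/13))² = ((29 + 42) + (3/13 - 2*I/13))² = (71 + (3/13 - 2*I/13))² = (926/13 - 2*I/13)²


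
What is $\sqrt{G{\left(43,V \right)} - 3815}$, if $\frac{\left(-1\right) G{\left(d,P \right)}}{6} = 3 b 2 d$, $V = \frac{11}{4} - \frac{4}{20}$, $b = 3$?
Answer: $i \sqrt{8459} \approx 91.973 i$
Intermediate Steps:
$V = \frac{51}{20}$ ($V = 11 \cdot \frac{1}{4} - \frac{1}{5} = \frac{11}{4} - \frac{1}{5} = \frac{51}{20} \approx 2.55$)
$G{\left(d,P \right)} = - 108 d$ ($G{\left(d,P \right)} = - 6 \cdot 3 \cdot 3 \cdot 2 d = - 6 \cdot 9 \cdot 2 d = - 6 \cdot 18 d = - 108 d$)
$\sqrt{G{\left(43,V \right)} - 3815} = \sqrt{\left(-108\right) 43 - 3815} = \sqrt{-4644 - 3815} = \sqrt{-8459} = i \sqrt{8459}$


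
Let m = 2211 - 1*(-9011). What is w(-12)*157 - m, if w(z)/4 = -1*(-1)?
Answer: -10594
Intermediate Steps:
m = 11222 (m = 2211 + 9011 = 11222)
w(z) = 4 (w(z) = 4*(-1*(-1)) = 4*1 = 4)
w(-12)*157 - m = 4*157 - 1*11222 = 628 - 11222 = -10594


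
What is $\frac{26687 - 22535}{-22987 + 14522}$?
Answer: $- \frac{4152}{8465} \approx -0.49049$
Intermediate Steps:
$\frac{26687 - 22535}{-22987 + 14522} = \frac{4152}{-8465} = 4152 \left(- \frac{1}{8465}\right) = - \frac{4152}{8465}$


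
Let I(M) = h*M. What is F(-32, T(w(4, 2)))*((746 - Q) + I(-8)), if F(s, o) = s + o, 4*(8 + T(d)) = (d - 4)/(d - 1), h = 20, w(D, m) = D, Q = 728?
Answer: 5680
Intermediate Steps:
I(M) = 20*M
T(d) = -8 + (-4 + d)/(4*(-1 + d)) (T(d) = -8 + ((d - 4)/(d - 1))/4 = -8 + ((-4 + d)/(-1 + d))/4 = -8 + (-4 + d)/(4*(-1 + d)))
F(s, o) = o + s
F(-32, T(w(4, 2)))*((746 - Q) + I(-8)) = ((28 - 31*4)/(4*(-1 + 4)) - 32)*((746 - 1*728) + 20*(-8)) = ((¼)*(28 - 124)/3 - 32)*((746 - 728) - 160) = ((¼)*(⅓)*(-96) - 32)*(18 - 160) = (-8 - 32)*(-142) = -40*(-142) = 5680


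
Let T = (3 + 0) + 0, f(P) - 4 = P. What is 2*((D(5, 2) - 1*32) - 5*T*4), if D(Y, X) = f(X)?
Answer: -172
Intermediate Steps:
f(P) = 4 + P
D(Y, X) = 4 + X
T = 3 (T = 3 + 0 = 3)
2*((D(5, 2) - 1*32) - 5*T*4) = 2*(((4 + 2) - 1*32) - 5*3*4) = 2*((6 - 32) - 15*4) = 2*(-26 - 60) = 2*(-86) = -172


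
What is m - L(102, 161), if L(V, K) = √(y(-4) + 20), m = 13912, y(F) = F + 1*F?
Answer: 13912 - 2*√3 ≈ 13909.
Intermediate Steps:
y(F) = 2*F (y(F) = F + F = 2*F)
L(V, K) = 2*√3 (L(V, K) = √(2*(-4) + 20) = √(-8 + 20) = √12 = 2*√3)
m - L(102, 161) = 13912 - 2*√3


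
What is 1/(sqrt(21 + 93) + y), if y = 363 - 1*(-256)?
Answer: 619/383047 - sqrt(114)/383047 ≈ 0.0015881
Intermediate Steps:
y = 619 (y = 363 + 256 = 619)
1/(sqrt(21 + 93) + y) = 1/(sqrt(21 + 93) + 619) = 1/(sqrt(114) + 619) = 1/(619 + sqrt(114))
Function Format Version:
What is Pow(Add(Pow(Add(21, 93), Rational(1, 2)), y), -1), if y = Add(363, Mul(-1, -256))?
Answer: Add(Rational(619, 383047), Mul(Rational(-1, 383047), Pow(114, Rational(1, 2)))) ≈ 0.0015881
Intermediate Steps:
y = 619 (y = Add(363, 256) = 619)
Pow(Add(Pow(Add(21, 93), Rational(1, 2)), y), -1) = Pow(Add(Pow(Add(21, 93), Rational(1, 2)), 619), -1) = Pow(Add(Pow(114, Rational(1, 2)), 619), -1) = Pow(Add(619, Pow(114, Rational(1, 2))), -1)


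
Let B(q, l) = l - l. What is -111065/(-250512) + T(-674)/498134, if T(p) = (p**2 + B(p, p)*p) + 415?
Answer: 292786859/215897136 ≈ 1.3561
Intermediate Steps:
B(q, l) = 0
T(p) = 415 + p**2 (T(p) = (p**2 + 0*p) + 415 = (p**2 + 0) + 415 = p**2 + 415 = 415 + p**2)
-111065/(-250512) + T(-674)/498134 = -111065/(-250512) + (415 + (-674)**2)/498134 = -111065*(-1/250512) + (415 + 454276)*(1/498134) = 111065/250512 + 454691*(1/498134) = 111065/250512 + 454691/498134 = 292786859/215897136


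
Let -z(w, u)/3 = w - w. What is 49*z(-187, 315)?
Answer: 0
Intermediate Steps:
z(w, u) = 0 (z(w, u) = -3*(w - w) = -3*0 = 0)
49*z(-187, 315) = 49*0 = 0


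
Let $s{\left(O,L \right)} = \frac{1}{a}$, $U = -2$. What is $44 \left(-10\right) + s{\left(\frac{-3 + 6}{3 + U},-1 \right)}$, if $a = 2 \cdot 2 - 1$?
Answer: $- \frac{1319}{3} \approx -439.67$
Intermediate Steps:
$a = 3$ ($a = 4 - 1 = 3$)
$s{\left(O,L \right)} = \frac{1}{3}$
$44 \left(-10\right) + s{\left(\frac{-3 + 6}{3 + U},-1 \right)} = 44 \left(-10\right) + \frac{1}{3} = -440 + \frac{1}{3} = - \frac{1319}{3}$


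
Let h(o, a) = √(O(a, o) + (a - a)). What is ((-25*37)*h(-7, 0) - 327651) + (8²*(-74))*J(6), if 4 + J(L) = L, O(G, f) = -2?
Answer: -337123 - 925*I*√2 ≈ -3.3712e+5 - 1308.1*I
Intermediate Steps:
J(L) = -4 + L
h(o, a) = I*√2 (h(o, a) = √(-2 + (a - a)) = √(-2 + 0) = √(-2) = I*√2)
((-25*37)*h(-7, 0) - 327651) + (8²*(-74))*J(6) = ((-25*37)*(I*√2) - 327651) + (8²*(-74))*(-4 + 6) = (-925*I*√2 - 327651) + (64*(-74))*2 = (-925*I*√2 - 327651) - 4736*2 = (-327651 - 925*I*√2) - 9472 = -337123 - 925*I*√2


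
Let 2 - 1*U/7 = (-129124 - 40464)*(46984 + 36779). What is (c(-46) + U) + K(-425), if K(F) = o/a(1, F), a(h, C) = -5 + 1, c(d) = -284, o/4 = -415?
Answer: 99436397653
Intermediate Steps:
o = -1660 (o = 4*(-415) = -1660)
a(h, C) = -4
K(F) = 415 (K(F) = -1660/(-4) = -1660*(-1/4) = 415)
U = 99436397522 (U = 14 - 7*(-129124 - 40464)*(46984 + 36779) = 14 - (-1187116)*83763 = 14 - 7*(-14205199644) = 14 + 99436397508 = 99436397522)
(c(-46) + U) + K(-425) = (-284 + 99436397522) + 415 = 99436397238 + 415 = 99436397653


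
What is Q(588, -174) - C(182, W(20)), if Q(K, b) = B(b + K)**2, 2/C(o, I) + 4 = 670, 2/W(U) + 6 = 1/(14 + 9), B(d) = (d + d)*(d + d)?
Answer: 156518465211647/333 ≈ 4.7003e+11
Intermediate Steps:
B(d) = 4*d**2 (B(d) = (2*d)*(2*d) = 4*d**2)
W(U) = -46/137 (W(U) = 2/(-6 + 1/(14 + 9)) = 2/(-6 + 1/23) = 2/(-137/23) = 2*(-23/137) = -46/137)
C(o, I) = 1/333 (C(o, I) = 2/(-4 + 670) = 2/666 = 2*(1/666) = 1/333)
Q(K, b) = 16*(K + b)**4 (Q(K, b) = (4*(b + K)**2)**2 = (4*(K + b)**2)**2 = 16*(K + b)**4)
Q(588, -174) - C(182, W(20)) = 16*(588 - 174)**4 - 1*1/333 = 16*414**4 - 1/333 = 16*29376588816 - 1/333 = 470025421056 - 1/333 = 156518465211647/333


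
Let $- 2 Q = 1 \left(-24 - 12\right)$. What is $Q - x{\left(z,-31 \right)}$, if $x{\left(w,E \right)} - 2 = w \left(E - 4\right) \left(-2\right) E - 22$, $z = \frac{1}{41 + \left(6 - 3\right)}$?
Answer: $\frac{1921}{22} \approx 87.318$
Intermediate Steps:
$z = \frac{1}{44}$ ($z = \frac{1}{41 + 3} = \frac{1}{44} \approx 0.022727$)
$Q = 18$ ($Q = - \frac{1 \left(-24 - 12\right)}{2} = - \frac{1 \left(-36\right)}{2} = \left(- \frac{1}{2}\right) \left(-36\right) = 18$)
$x{\left(w,E \right)} = -20 + E w \left(8 - 2 E\right)$ ($x{\left(w,E \right)} = 2 + \left(w \left(E - 4\right) \left(-2\right) E - 22\right) = 2 + \left(w \left(-4 + E\right) \left(-2\right) E - 22\right) = 2 + \left(w \left(8 - 2 E\right) E - 22\right) = 2 + \left(E w \left(8 - 2 E\right) - 22\right) = 2 + \left(-22 + E w \left(8 - 2 E\right)\right) = -20 + E w \left(8 - 2 E\right)$)
$Q - x{\left(z,-31 \right)} = 18 - \left(-20 - \frac{\left(-31\right)^{2}}{22} + 8 \left(-31\right) \frac{1}{44}\right) = 18 - \left(-20 - \frac{1}{22} \cdot 961 - \frac{62}{11}\right) = 18 - \left(-20 - \frac{961}{22} - \frac{62}{11}\right) = 18 - - \frac{1525}{22} = 18 + \frac{1525}{22} = \frac{1921}{22}$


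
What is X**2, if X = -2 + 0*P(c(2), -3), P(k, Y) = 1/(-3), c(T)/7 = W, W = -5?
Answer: 4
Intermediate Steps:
c(T) = -35 (c(T) = 7*(-5) = -35)
P(k, Y) = -1/3
X = -2 (X = -2 + 0*(-1/3) = -2 + 0 = -2)
X**2 = (-2)**2 = 4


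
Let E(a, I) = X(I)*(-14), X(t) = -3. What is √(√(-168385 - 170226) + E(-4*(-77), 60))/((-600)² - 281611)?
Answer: √(42 + 61*I*√91)/78389 ≈ 0.00022559 + 0.00020989*I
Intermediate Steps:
E(a, I) = 42 (E(a, I) = -3*(-14) = 42)
√(√(-168385 - 170226) + E(-4*(-77), 60))/((-600)² - 281611) = √(√(-168385 - 170226) + 42)/((-600)² - 281611) = √(√(-338611) + 42)/(360000 - 281611) = √(61*I*√91 + 42)/78389 = √(42 + 61*I*√91)*(1/78389) = √(42 + 61*I*√91)/78389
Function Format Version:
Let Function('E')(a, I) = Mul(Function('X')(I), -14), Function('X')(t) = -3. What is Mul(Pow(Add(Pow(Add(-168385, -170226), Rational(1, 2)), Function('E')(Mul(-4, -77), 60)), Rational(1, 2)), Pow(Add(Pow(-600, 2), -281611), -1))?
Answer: Mul(Rational(1, 78389), Pow(Add(42, Mul(61, I, Pow(91, Rational(1, 2)))), Rational(1, 2))) ≈ Add(0.00022559, Mul(0.00020989, I))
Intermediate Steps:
Function('E')(a, I) = 42 (Function('E')(a, I) = Mul(-3, -14) = 42)
Mul(Pow(Add(Pow(Add(-168385, -170226), Rational(1, 2)), Function('E')(Mul(-4, -77), 60)), Rational(1, 2)), Pow(Add(Pow(-600, 2), -281611), -1)) = Mul(Pow(Add(Pow(Add(-168385, -170226), Rational(1, 2)), 42), Rational(1, 2)), Pow(Add(Pow(-600, 2), -281611), -1)) = Mul(Pow(Add(Pow(-338611, Rational(1, 2)), 42), Rational(1, 2)), Pow(Add(360000, -281611), -1)) = Mul(Pow(Add(Mul(61, I, Pow(91, Rational(1, 2))), 42), Rational(1, 2)), Pow(78389, -1)) = Mul(Pow(Add(42, Mul(61, I, Pow(91, Rational(1, 2)))), Rational(1, 2)), Rational(1, 78389)) = Mul(Rational(1, 78389), Pow(Add(42, Mul(61, I, Pow(91, Rational(1, 2)))), Rational(1, 2)))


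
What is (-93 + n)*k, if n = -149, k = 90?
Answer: -21780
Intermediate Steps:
(-93 + n)*k = (-93 - 149)*90 = -242*90 = -21780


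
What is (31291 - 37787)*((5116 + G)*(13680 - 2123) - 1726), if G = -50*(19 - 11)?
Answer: -354039054656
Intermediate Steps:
G = -400 (G = -50*8 = -400)
(31291 - 37787)*((5116 + G)*(13680 - 2123) - 1726) = (31291 - 37787)*((5116 - 400)*(13680 - 2123) - 1726) = -6496*(4716*11557 - 1726) = -6496*(54502812 - 1726) = -6496*54501086 = -354039054656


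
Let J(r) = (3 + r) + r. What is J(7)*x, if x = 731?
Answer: 12427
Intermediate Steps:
J(r) = 3 + 2*r
J(7)*x = (3 + 2*7)*731 = (3 + 14)*731 = 17*731 = 12427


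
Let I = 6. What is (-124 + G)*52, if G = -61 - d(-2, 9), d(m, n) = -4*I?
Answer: -8372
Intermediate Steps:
d(m, n) = -24 (d(m, n) = -4*6 = -24)
G = -37 (G = -61 - 1*(-24) = -61 + 24 = -37)
(-124 + G)*52 = (-124 - 37)*52 = -161*52 = -8372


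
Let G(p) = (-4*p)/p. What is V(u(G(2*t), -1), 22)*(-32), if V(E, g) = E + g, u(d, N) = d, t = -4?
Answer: -576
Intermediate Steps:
G(p) = -4
V(u(G(2*t), -1), 22)*(-32) = (-4 + 22)*(-32) = 18*(-32) = -576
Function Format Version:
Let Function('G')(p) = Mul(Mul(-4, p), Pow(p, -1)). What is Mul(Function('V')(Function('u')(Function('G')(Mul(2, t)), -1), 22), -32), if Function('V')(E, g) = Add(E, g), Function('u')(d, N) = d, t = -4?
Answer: -576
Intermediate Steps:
Function('G')(p) = -4
Mul(Function('V')(Function('u')(Function('G')(Mul(2, t)), -1), 22), -32) = Mul(Add(-4, 22), -32) = Mul(18, -32) = -576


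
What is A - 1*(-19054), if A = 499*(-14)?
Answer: 12068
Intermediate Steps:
A = -6986
A - 1*(-19054) = -6986 - 1*(-19054) = -6986 + 19054 = 12068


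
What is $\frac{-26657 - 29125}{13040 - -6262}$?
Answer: $- \frac{9297}{3217} \approx -2.89$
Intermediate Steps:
$\frac{-26657 - 29125}{13040 - -6262} = - \frac{55782}{13040 + 6262} = - \frac{55782}{19302} = \left(-55782\right) \frac{1}{19302} = - \frac{9297}{3217}$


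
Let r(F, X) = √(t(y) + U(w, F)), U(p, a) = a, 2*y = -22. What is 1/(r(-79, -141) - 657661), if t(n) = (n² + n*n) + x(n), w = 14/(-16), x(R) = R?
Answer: -657661/432517990769 - 2*√38/432517990769 ≈ -1.5206e-6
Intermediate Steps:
y = -11 (y = (½)*(-22) = -11)
w = -7/8 (w = 14*(-1/16) = -7/8 ≈ -0.87500)
t(n) = n + 2*n² (t(n) = (n² + n*n) + n = (n² + n²) + n = 2*n² + n = n + 2*n²)
r(F, X) = √(231 + F) (r(F, X) = √(-11*(1 + 2*(-11)) + F) = √(-11*(1 - 22) + F) = √(-11*(-21) + F) = √(231 + F))
1/(r(-79, -141) - 657661) = 1/(√(231 - 79) - 657661) = 1/(√152 - 657661) = 1/(2*√38 - 657661) = 1/(-657661 + 2*√38)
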